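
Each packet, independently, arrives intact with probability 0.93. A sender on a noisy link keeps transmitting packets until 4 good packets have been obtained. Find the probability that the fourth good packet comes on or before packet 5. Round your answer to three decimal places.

Finishing within 5 packets ⇔ at least 4 successes in the first 5. With X ~ Binomial(5, 0.93), P(Y ≤ 5) = 1 − P(X ≤ 3).
  k=0: C(5,0)·0.93^0·0.07^5 = 0.00000
  k=1: C(5,1)·0.93^1·0.07^4 = 0.00011
  k=2: C(5,2)·0.93^2·0.07^3 = 0.00297
  k=3: C(5,3)·0.93^3·0.07^2 = 0.03941
1 − 0.04249 = 0.95751

0.958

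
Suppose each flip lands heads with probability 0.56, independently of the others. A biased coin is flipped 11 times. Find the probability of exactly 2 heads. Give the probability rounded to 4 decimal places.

X ~ Binomial(n=11, p=0.56).
P(X=2) = C(11,2) · p^2 · (1−p)^9
= 55 · 0.3136 · 0.00061812 = 0.010661

0.0107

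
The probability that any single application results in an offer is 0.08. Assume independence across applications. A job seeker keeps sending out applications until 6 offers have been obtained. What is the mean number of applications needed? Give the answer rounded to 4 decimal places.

75.0000

Y = total applications until the sixth success; negative binomial with r=6, p=0.08.
E[Y] = r / p = 6 / 0.08 = 75.000000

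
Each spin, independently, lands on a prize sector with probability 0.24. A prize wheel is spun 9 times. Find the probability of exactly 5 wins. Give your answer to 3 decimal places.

0.033

X ~ Binomial(n=9, p=0.24).
P(X=5) = C(9,5) · p^5 · (1−p)^4
= 126 · 0.00079626 · 0.33362 = 0.03347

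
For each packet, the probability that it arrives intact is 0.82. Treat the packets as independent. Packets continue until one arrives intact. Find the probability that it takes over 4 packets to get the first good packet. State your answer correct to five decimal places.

0.00105

Y = number of packets to the first success; geometric, p = 0.82.
P(Y > 4) = P(first 4 all fail) = (1−p)^4 = 0.0010498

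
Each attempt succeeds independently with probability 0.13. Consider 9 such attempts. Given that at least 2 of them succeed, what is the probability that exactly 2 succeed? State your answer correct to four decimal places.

0.6946

X ~ Binomial(9, 0.13). Want P(X=2 | X≥2) = P(X=2) / P(X≥2).
P(X=2) = C(9,2)·0.13^2·0.87^7 = 0.229522
P(X≥2) = 1 − 0.285544 − 0.384008 = 0.330448
Ratio = 0.229522 / 0.330448 = 0.694577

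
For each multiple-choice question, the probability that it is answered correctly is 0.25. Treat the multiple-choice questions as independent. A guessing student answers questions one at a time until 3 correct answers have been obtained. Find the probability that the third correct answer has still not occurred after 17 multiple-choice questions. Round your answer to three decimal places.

Needing more than 17 multiple-choice questions ⇔ fewer than 3 successes in the first 17. With X ~ Binomial(17, 0.25), P(Y > 17) = P(X ≤ 2).
  k=0: C(17,0)·0.25^0·0.75^17 = 0.00752
  k=1: C(17,1)·0.25^1·0.75^16 = 0.04260
  k=2: C(17,2)·0.25^2·0.75^15 = 0.11359
P(X ≤ 2) = 0.16370

0.164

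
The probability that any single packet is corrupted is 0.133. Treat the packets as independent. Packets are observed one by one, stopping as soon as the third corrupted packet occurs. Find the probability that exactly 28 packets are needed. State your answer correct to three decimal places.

0.023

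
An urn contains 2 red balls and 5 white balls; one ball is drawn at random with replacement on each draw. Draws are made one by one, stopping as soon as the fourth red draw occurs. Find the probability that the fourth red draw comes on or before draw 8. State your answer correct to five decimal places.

Finishing within 8 draws ⇔ at least 4 successes in the first 8. With X ~ Binomial(8, 0.285714), P(Y ≤ 8) = 1 − P(X ≤ 3).
  k=0: C(8,0)·0.285714^0·0.714286^8 = 0.0677604
  k=1: C(8,1)·0.285714^1·0.714286^7 = 0.2168332
  k=2: C(8,2)·0.285714^2·0.714286^6 = 0.3035664
  k=3: C(8,3)·0.285714^3·0.714286^5 = 0.2428531
1 − 0.8310131 = 0.1689869

0.16899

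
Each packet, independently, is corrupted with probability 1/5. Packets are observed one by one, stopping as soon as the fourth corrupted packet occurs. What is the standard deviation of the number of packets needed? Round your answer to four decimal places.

Y = total packets until the fourth success; negative binomial with r=4, p=0.20.
SD(Y) = √[r(1−p)/p²] = √(80.000000) = 8.944272

8.9443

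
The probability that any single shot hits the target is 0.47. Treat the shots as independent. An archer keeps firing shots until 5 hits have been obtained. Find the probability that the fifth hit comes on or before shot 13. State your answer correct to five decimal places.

0.81371

Finishing within 13 shots ⇔ at least 5 successes in the first 13. With X ~ Binomial(13, 0.47), P(Y ≤ 13) = 1 − P(X ≤ 4).
  k=0: C(13,0)·0.47^0·0.53^13 = 0.0002604
  k=1: C(13,1)·0.47^1·0.53^12 = 0.0030016
  k=2: C(13,2)·0.47^2·0.53^11 = 0.0159707
  k=3: C(13,3)·0.47^3·0.53^10 = 0.0519300
  k=4: C(13,4)·0.47^4·0.53^9 = 0.1151278
1 − 0.1862905 = 0.8137095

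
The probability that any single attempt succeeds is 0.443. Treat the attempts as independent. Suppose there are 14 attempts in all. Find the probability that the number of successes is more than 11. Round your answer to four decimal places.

0.0018

X ~ Binomial(14, 0.443); P(X ≥ 12) = Σ C(14,k) p^k (1−p)^(14−k) over k:
  k=12: C(14,12)·0.443^12·0.557^2 = 0.001613
  k=13: C(14,13)·0.443^13·0.557^1 = 0.000197
  k=14: C(14,14)·0.443^14·0.557^0 = 0.000011
Total = 0.001821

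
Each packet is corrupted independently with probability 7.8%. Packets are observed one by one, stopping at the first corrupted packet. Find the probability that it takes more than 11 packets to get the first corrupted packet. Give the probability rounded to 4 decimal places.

0.4093

Y = number of packets to the first success; geometric, p = 0.078.
P(Y > 11) = P(first 11 all fail) = (1−p)^11 = 0.409298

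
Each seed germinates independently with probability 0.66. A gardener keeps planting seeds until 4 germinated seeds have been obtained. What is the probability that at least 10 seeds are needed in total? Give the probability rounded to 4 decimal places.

0.0467

Needing more than 9 seeds ⇔ fewer than 4 successes in the first 9. With X ~ Binomial(9, 0.66), P(Y > 9) = P(X ≤ 3).
  k=0: C(9,0)·0.66^0·0.34^9 = 0.000061
  k=1: C(9,1)·0.66^1·0.34^8 = 0.001061
  k=2: C(9,2)·0.66^2·0.34^7 = 0.008237
  k=3: C(9,3)·0.66^3·0.34^6 = 0.037307
P(X ≤ 3) = 0.046664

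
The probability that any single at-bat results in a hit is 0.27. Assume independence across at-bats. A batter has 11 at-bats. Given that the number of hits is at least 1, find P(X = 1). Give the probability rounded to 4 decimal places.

0.1318

X ~ Binomial(11, 0.27). Want P(X=1 | X≥1) = P(X=1) / P(X≥1).
P(X=1) = C(11,1)·0.27^1·0.73^10 = 0.127639
P(X≥1) = 1 − 0.031373 = 0.968627
Ratio = 0.127639 / 0.968627 = 0.131774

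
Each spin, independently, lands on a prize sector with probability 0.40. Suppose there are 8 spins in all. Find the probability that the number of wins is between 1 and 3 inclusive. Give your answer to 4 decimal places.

X ~ Binomial(8, 0.40); P(1 ≤ X ≤ 3) = Σ C(8,k) p^k (1−p)^(8−k) over k:
  k=1: C(8,1)·0.40^1·0.60^7 = 0.089580
  k=2: C(8,2)·0.40^2·0.60^6 = 0.209019
  k=3: C(8,3)·0.40^3·0.60^5 = 0.278692
Total = 0.577290

0.5773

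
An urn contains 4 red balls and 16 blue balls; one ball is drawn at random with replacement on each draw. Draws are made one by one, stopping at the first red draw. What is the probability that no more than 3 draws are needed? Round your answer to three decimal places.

Y = number of draws to the first success; geometric, p = 0.20.
P(Y ≤ 3) = 1 − (1−p)^3 = 1 − 0.51200 = 0.48800

0.488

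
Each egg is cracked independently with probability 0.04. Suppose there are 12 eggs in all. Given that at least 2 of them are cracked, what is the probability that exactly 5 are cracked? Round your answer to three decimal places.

0.001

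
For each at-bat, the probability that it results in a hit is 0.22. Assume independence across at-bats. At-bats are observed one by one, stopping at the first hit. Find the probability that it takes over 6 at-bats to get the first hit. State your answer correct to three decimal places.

0.225

Y = number of at-bats to the first success; geometric, p = 0.22.
P(Y > 6) = P(first 6 all fail) = (1−p)^6 = 0.22520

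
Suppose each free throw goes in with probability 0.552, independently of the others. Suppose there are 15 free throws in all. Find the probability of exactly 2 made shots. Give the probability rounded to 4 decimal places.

0.0009

X ~ Binomial(n=15, p=0.552).
P(X=2) = C(15,2) · p^2 · (1−p)^13
= 105 · 0.3047 · 2.9283e-05 = 0.000937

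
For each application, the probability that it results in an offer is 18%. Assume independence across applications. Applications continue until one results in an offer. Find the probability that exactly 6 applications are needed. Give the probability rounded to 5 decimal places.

0.06673

Geometric (trials to first success), p = 0.18.
P(Y = 6) = (1−p)^5 · p = 0.37074 · 0.18 = 0.0667332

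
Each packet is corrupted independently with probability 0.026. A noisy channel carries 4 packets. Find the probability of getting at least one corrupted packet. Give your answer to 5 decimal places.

P(at least one) = 1 − P(none) = 1 − (1 − 0.026)^4
= 1 − 0.8999862 = 0.1000138

0.10001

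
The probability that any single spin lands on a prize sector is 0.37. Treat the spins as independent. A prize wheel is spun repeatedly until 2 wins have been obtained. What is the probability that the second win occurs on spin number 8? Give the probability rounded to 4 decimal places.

Y = trial on which the second success occurs; negative binomial, r=2, p=0.37.
P(Y=8) = C(7,1) · p^2 · (1−p)^6
= 7 · 0.1369 · 0.062524 = 0.059916

0.0599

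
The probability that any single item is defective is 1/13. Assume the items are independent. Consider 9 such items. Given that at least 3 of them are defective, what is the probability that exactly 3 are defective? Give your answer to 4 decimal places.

0.8803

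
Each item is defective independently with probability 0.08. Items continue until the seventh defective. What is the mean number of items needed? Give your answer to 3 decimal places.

Y = total items until the seventh success; negative binomial with r=7, p=0.08.
E[Y] = r / p = 7 / 0.08 = 87.50000

87.500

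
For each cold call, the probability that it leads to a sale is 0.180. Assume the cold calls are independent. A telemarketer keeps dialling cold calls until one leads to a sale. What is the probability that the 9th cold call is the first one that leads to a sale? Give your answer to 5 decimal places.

Geometric (trials to first success), p = 0.18.
P(Y = 9) = (1−p)^8 · p = 0.20441 · 0.18 = 0.0367945

0.03679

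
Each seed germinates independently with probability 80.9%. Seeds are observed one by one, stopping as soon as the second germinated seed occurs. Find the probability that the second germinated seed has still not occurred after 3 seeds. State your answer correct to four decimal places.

Needing more than 3 seeds ⇔ fewer than 2 successes in the first 3. With X ~ Binomial(3, 0.809), P(Y > 3) = P(X ≤ 1).
  k=0: C(3,0)·0.809^0·0.191^3 = 0.006968
  k=1: C(3,1)·0.809^1·0.191^2 = 0.088539
P(X ≤ 1) = 0.095507

0.0955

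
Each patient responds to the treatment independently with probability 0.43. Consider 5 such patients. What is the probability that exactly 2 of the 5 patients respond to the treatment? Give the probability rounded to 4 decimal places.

0.3424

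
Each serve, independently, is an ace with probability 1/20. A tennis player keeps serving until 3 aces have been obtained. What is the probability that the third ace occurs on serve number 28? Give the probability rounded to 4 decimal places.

0.0122

Y = trial on which the third success occurs; negative binomial, r=3, p=0.05.
P(Y=28) = C(27,2) · p^3 · (1−p)^25
= 351 · 0.000125 · 0.27739 = 0.012170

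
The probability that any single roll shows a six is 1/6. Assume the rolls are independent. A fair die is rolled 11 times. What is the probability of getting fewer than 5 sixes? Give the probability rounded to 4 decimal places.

X ~ Binomial(11, 0.166667); P(X ≤ 4) = Σ C(11,k) p^k (1−p)^(11−k) over k:
  k=0: C(11,0)·0.166667^0·0.833333^11 = 0.134588
  k=1: C(11,1)·0.166667^1·0.833333^10 = 0.296094
  k=2: C(11,2)·0.166667^2·0.833333^9 = 0.296094
  k=3: C(11,3)·0.166667^3·0.833333^8 = 0.177656
  k=4: C(11,4)·0.166667^4·0.833333^7 = 0.071062
Total = 0.975494

0.9755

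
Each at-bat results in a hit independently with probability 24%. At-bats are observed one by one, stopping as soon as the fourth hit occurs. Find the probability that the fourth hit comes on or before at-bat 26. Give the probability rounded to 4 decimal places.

0.9016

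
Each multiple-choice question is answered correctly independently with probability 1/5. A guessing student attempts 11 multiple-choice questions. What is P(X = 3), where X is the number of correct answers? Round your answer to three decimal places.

0.221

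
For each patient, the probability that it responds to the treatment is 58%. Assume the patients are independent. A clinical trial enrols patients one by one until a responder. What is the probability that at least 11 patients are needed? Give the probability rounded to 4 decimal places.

0.0002

Y = number of patients to the first success; geometric, p = 0.58.
P(Y > 10) = P(first 10 all fail) = (1−p)^10 = 0.000171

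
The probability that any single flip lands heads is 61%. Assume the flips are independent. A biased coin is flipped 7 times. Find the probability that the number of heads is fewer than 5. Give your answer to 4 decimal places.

0.5581

X ~ Binomial(7, 0.61); P(X ≤ 4) = Σ C(7,k) p^k (1−p)^(7−k) over k:
  k=0: C(7,0)·0.61^0·0.39^7 = 0.001372
  k=1: C(7,1)·0.61^1·0.39^6 = 0.015025
  k=2: C(7,2)·0.61^2·0.39^5 = 0.070502
  k=3: C(7,3)·0.61^3·0.39^4 = 0.183788
  k=4: C(7,4)·0.61^4·0.39^3 = 0.287463
Total = 0.558149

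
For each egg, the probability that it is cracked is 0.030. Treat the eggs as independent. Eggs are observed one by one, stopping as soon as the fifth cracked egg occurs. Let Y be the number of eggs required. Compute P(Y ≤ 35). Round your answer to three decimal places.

Finishing within 35 eggs ⇔ at least 5 successes in the first 35. With X ~ Binomial(35, 0.03), P(Y ≤ 35) = 1 − P(X ≤ 4).
  k=0: C(35,0)·0.03^0·0.97^35 = 0.34436
  k=1: C(35,1)·0.03^1·0.97^34 = 0.37276
  k=2: C(35,2)·0.03^2·0.97^33 = 0.19599
  k=3: C(35,3)·0.03^3·0.97^32 = 0.06668
  k=4: C(35,4)·0.03^4·0.97^31 = 0.01650
1 − 0.99628 = 0.00372

0.004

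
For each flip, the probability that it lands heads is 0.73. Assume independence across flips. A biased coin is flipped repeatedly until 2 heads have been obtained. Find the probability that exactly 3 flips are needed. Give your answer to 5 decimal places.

Y = trial on which the second success occurs; negative binomial, r=2, p=0.73.
P(Y=3) = C(2,1) · p^2 · (1−p)^1
= 2 · 0.5329 · 0.27 = 0.2877660

0.28777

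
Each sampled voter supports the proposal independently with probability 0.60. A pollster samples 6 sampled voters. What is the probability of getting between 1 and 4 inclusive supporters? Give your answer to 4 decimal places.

X ~ Binomial(6, 0.60); P(1 ≤ X ≤ 4) = Σ C(6,k) p^k (1−p)^(6−k) over k:
  k=1: C(6,1)·0.60^1·0.40^5 = 0.036864
  k=2: C(6,2)·0.60^2·0.40^4 = 0.138240
  k=3: C(6,3)·0.60^3·0.40^3 = 0.276480
  k=4: C(6,4)·0.60^4·0.40^2 = 0.311040
Total = 0.762624

0.7626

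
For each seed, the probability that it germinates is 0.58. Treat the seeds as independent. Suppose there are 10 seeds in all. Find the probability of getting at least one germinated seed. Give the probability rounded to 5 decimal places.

0.99983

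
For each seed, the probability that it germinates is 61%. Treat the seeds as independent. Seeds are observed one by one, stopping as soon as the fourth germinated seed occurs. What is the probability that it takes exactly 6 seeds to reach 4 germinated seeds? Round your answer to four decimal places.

Y = trial on which the fourth success occurs; negative binomial, r=4, p=0.61.
P(Y=6) = C(5,3) · p^4 · (1−p)^2
= 10 · 0.13846 · 0.1521 = 0.210595

0.2106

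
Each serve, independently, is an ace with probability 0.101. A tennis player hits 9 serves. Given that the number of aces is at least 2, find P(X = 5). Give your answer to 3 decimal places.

X ~ Binomial(9, 0.101). Want P(X=5 | X≥2) = P(X=5) / P(X≥2).
P(X=5) = C(9,5)·0.101^5·0.899^4 = 0.00087
P(X≥2) = 1 − 0.38356 − 0.38783 = 0.22861
Ratio = 0.00087 / 0.22861 = 0.00378

0.004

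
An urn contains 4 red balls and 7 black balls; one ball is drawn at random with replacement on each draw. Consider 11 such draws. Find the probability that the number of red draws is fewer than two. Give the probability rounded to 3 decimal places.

0.050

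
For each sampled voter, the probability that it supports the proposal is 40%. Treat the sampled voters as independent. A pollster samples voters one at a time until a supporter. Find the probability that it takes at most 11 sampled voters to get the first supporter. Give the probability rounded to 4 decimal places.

Y = number of sampled voters to the first success; geometric, p = 0.40.
P(Y ≤ 11) = 1 − (1−p)^11 = 1 − 0.003628 = 0.996372

0.9964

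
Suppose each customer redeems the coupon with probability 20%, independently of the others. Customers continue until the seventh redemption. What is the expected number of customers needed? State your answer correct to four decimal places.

Y = total customers until the seventh success; negative binomial with r=7, p=0.20.
E[Y] = r / p = 7 / 0.20 = 35.000000

35.0000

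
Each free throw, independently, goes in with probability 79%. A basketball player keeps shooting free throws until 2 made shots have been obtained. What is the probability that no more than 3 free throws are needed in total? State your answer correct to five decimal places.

0.88622

Finishing within 3 free throws ⇔ at least 2 successes in the first 3. With X ~ Binomial(3, 0.79), P(Y ≤ 3) = 1 − P(X ≤ 1).
  k=0: C(3,0)·0.79^0·0.21^3 = 0.0092610
  k=1: C(3,1)·0.79^1·0.21^2 = 0.1045170
1 − 0.1137780 = 0.8862220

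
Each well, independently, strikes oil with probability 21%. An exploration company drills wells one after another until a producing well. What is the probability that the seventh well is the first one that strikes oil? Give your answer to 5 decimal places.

Geometric (trials to first success), p = 0.21.
P(Y = 7) = (1−p)^6 · p = 0.24309 · 0.21 = 0.0510484

0.05105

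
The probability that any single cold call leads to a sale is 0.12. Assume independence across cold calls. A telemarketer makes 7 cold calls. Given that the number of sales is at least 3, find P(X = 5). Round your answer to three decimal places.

0.010

X ~ Binomial(7, 0.12). Want P(X=5 | X≥3) = P(X=5) / P(X≥3).
P(X=5) = C(7,5)·0.12^5·0.88^2 = 0.00040
P(X≥3) = 1 − 0.40868 − 0.39010 − 0.15959 = 0.04164
Ratio = 0.00040 / 0.04164 = 0.00972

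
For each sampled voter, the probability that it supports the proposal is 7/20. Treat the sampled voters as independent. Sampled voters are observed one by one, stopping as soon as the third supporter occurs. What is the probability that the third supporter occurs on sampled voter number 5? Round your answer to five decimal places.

0.10869

Y = trial on which the third success occurs; negative binomial, r=3, p=0.35.
P(Y=5) = C(4,2) · p^3 · (1−p)^2
= 6 · 0.042875 · 0.4225 = 0.1086881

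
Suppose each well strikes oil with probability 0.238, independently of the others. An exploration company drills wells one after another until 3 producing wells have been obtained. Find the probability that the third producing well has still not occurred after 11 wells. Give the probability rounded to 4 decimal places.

Needing more than 11 wells ⇔ fewer than 3 successes in the first 11. With X ~ Binomial(11, 0.238), P(Y > 11) = P(X ≤ 2).
  k=0: C(11,0)·0.238^0·0.762^11 = 0.050293
  k=1: C(11,1)·0.238^1·0.762^10 = 0.172790
  k=2: C(11,2)·0.238^2·0.762^9 = 0.269843
P(X ≤ 2) = 0.492926

0.4929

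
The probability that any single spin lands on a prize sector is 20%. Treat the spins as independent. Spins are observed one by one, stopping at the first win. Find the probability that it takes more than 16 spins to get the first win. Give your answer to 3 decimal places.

Y = number of spins to the first success; geometric, p = 0.20.
P(Y > 16) = P(first 16 all fail) = (1−p)^16 = 0.02815

0.028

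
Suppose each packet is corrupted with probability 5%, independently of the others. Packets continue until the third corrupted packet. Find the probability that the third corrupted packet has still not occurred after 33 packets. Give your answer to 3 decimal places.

Needing more than 33 packets ⇔ fewer than 3 successes in the first 33. With X ~ Binomial(33, 0.05), P(Y > 33) = P(X ≤ 2).
  k=0: C(33,0)·0.05^0·0.95^33 = 0.18403
  k=1: C(33,1)·0.05^1·0.95^32 = 0.31962
  k=2: C(33,2)·0.05^2·0.95^31 = 0.26916
P(X ≤ 2) = 0.77281

0.773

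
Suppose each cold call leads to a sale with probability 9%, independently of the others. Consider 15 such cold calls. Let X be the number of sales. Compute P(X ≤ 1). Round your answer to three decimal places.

X ~ Binomial(15, 0.09); P(X ≤ 1) = Σ C(15,k) p^k (1−p)^(15−k) over k:
  k=0: C(15,0)·0.09^0·0.91^15 = 0.24301
  k=1: C(15,1)·0.09^1·0.91^14 = 0.36051
Total = 0.60351

0.604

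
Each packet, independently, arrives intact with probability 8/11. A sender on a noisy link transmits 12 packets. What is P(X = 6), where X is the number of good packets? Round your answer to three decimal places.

0.056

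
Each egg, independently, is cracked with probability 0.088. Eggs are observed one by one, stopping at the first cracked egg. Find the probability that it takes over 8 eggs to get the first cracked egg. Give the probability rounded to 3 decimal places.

0.479

Y = number of eggs to the first success; geometric, p = 0.088.
P(Y > 8) = P(first 8 all fail) = (1−p)^8 = 0.47858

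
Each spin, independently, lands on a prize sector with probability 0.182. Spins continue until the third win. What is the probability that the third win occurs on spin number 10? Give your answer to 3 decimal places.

0.053

Y = trial on which the third success occurs; negative binomial, r=3, p=0.182.
P(Y=10) = C(9,2) · p^3 · (1−p)^7
= 36 · 0.0060286 · 0.24506 = 0.05319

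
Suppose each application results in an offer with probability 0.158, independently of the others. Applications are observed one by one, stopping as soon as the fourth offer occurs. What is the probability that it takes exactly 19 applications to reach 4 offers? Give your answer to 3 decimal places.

0.039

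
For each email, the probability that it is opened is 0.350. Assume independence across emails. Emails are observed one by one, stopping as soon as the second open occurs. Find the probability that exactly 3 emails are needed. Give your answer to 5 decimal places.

0.15925

Y = trial on which the second success occurs; negative binomial, r=2, p=0.35.
P(Y=3) = C(2,1) · p^2 · (1−p)^1
= 2 · 0.1225 · 0.65 = 0.1592500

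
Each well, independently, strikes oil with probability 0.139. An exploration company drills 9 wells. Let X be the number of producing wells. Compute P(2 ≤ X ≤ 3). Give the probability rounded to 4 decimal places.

0.3359

X ~ Binomial(9, 0.139); P(2 ≤ X ≤ 3) = Σ C(9,k) p^k (1−p)^(9−k) over k:
  k=2: C(9,2)·0.139^2·0.861^7 = 0.243980
  k=3: C(9,3)·0.139^3·0.861^6 = 0.091906
Total = 0.335886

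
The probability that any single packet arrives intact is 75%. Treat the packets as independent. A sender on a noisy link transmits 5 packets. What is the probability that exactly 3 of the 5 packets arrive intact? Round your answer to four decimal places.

0.2637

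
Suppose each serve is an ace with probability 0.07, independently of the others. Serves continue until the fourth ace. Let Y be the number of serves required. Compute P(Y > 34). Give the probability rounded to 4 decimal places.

Needing more than 34 serves ⇔ fewer than 4 successes in the first 34. With X ~ Binomial(34, 0.07), P(Y > 34) = P(X ≤ 3).
  k=0: C(34,0)·0.07^0·0.93^34 = 0.084805
  k=1: C(34,1)·0.07^1·0.93^33 = 0.217027
  k=2: C(34,2)·0.07^2·0.93^32 = 0.269534
  k=3: C(34,3)·0.07^3·0.93^31 = 0.216400
P(X ≤ 3) = 0.787766

0.7878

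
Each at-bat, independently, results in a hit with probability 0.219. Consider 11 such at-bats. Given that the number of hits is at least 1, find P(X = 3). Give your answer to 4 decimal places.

0.2568

X ~ Binomial(11, 0.219). Want P(X=3 | X≥1) = P(X=3) / P(X≥1).
P(X=3) = C(11,3)·0.219^3·0.781^8 = 0.239897
P(X≥1) = 1 − 0.065942 = 0.934058
Ratio = 0.239897 / 0.934058 = 0.256833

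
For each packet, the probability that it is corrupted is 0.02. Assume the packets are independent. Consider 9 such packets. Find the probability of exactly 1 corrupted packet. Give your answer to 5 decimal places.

0.15314

X ~ Binomial(n=9, p=0.02).
P(X=1) = C(9,1) · p^1 · (1−p)^8
= 9 · 0.02 · 0.85076 = 0.1531373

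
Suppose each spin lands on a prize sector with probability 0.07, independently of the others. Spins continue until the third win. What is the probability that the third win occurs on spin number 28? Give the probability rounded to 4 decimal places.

0.0196

Y = trial on which the third success occurs; negative binomial, r=3, p=0.07.
P(Y=28) = C(27,2) · p^3 · (1−p)^25
= 351 · 0.000343 · 0.16296 = 0.019619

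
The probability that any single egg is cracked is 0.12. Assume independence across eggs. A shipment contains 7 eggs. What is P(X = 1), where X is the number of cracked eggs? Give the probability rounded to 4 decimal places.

X ~ Binomial(n=7, p=0.12).
P(X=1) = C(7,1) · p^1 · (1−p)^6
= 7 · 0.12 · 0.4644 = 0.390099

0.3901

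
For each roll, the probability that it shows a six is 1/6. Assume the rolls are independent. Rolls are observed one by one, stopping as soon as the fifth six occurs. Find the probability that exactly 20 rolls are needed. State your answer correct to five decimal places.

Y = trial on which the fifth success occurs; negative binomial, r=5, p=0.166667.
P(Y=20) = C(19,4) · p^5 · (1−p)^15
= 3876 · 0.0001286 · 0.064905 = 0.0323526

0.03235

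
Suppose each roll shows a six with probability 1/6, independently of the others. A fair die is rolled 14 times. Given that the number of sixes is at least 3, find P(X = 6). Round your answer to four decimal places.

0.0356

X ~ Binomial(14, 0.166667). Want P(X=6 | X≥3) = P(X=6) / P(X≥3).
P(X=6) = C(14,6)·0.166667^6·0.833333^8 = 0.014969
P(X≥3) = 1 − 0.077887 − 0.218082 − 0.283507 = 0.420524
Ratio = 0.014969 / 0.420524 = 0.035596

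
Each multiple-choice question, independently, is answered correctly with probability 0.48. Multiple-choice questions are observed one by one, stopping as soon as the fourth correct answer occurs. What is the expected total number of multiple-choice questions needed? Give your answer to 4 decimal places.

Y = total multiple-choice questions until the fourth success; negative binomial with r=4, p=0.48.
E[Y] = r / p = 4 / 0.48 = 8.333333

8.3333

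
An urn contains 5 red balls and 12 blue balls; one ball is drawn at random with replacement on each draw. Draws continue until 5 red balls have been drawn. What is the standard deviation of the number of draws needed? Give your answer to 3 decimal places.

6.387

Y = total draws until the fifth success; negative binomial with r=5, p=0.294118.
SD(Y) = √[r(1−p)/p²] = √(40.80000) = 6.38749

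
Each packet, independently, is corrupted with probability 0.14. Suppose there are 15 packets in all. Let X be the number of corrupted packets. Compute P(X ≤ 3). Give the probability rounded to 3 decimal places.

X ~ Binomial(15, 0.14); P(X ≤ 3) = Σ C(15,k) p^k (1−p)^(15−k) over k:
  k=0: C(15,0)·0.14^0·0.86^15 = 0.10411
  k=1: C(15,1)·0.14^1·0.86^14 = 0.25421
  k=2: C(15,2)·0.14^2·0.86^13 = 0.28968
  k=3: C(15,3)·0.14^3·0.86^12 = 0.20435
Total = 0.85235

0.852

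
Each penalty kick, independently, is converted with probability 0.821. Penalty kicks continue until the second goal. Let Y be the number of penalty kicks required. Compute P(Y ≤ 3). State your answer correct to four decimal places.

Finishing within 3 penalty kicks ⇔ at least 2 successes in the first 3. With X ~ Binomial(3, 0.821), P(Y ≤ 3) = 1 − P(X ≤ 1).
  k=0: C(3,0)·0.821^0·0.179^3 = 0.005735
  k=1: C(3,1)·0.821^1·0.179^2 = 0.078917
1 − 0.084652 = 0.915348

0.9153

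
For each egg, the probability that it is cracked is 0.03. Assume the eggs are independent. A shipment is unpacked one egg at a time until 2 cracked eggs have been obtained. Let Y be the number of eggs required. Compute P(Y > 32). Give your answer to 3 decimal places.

Needing more than 32 eggs ⇔ fewer than 2 successes in the first 32. With X ~ Binomial(32, 0.03), P(Y > 32) = P(X ≤ 1).
  k=0: C(32,0)·0.03^0·0.97^32 = 0.37731
  k=1: C(32,1)·0.03^1·0.97^31 = 0.37342
P(X ≤ 1) = 0.75073

0.751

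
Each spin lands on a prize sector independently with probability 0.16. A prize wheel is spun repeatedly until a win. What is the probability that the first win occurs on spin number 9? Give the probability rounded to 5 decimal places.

Geometric (trials to first success), p = 0.16.
P(Y = 9) = (1−p)^8 · p = 0.24788 · 0.16 = 0.0396601

0.03966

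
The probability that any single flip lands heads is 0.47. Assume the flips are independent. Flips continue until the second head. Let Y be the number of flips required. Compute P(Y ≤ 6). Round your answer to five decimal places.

0.85990

Finishing within 6 flips ⇔ at least 2 successes in the first 6. With X ~ Binomial(6, 0.47), P(Y ≤ 6) = 1 − P(X ≤ 1).
  k=0: C(6,0)·0.47^0·0.53^6 = 0.0221644
  k=1: C(6,1)·0.47^1·0.53^5 = 0.1179311
1 − 0.1400955 = 0.8599045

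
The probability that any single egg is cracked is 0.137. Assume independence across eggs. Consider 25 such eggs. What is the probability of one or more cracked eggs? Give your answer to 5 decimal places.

P(at least one) = 1 − P(none) = 1 − (1 − 0.137)^25
= 1 − 0.0251345 = 0.9748655

0.97487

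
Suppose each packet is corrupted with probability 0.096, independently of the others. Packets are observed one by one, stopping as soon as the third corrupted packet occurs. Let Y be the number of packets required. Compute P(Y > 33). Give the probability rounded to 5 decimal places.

Needing more than 33 packets ⇔ fewer than 3 successes in the first 33. With X ~ Binomial(33, 0.096), P(Y > 33) = P(X ≤ 2).
  k=0: C(33,0)·0.096^0·0.904^33 = 0.0357732
  k=1: C(33,1)·0.096^1·0.904^32 = 0.1253646
  k=2: C(33,2)·0.096^2·0.904^31 = 0.2130089
P(X ≤ 2) = 0.3741467

0.37415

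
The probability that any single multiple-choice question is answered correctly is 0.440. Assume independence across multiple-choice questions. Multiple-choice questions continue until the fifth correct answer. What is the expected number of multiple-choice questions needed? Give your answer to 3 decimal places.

11.364

Y = total multiple-choice questions until the fifth success; negative binomial with r=5, p=0.44.
E[Y] = r / p = 5 / 0.44 = 11.36364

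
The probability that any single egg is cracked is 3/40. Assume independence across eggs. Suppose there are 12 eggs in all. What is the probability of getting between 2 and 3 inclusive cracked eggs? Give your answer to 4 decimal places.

0.2163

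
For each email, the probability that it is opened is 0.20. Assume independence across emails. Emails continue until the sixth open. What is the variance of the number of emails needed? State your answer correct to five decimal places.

Y = total emails until the sixth success; negative binomial with r=6, p=0.20.
Var(Y) = r(1−p)/p² = 6·0.80 / 0.20² = 120.0000000

120.00000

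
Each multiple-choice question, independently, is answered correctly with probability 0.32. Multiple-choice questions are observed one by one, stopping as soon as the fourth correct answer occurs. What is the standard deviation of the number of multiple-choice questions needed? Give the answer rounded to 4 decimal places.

5.1539

Y = total multiple-choice questions until the fourth success; negative binomial with r=4, p=0.32.
SD(Y) = √[r(1−p)/p²] = √(26.562500) = 5.153882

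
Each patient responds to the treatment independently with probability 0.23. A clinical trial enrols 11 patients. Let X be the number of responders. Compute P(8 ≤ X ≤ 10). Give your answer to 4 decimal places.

X ~ Binomial(11, 0.23); P(8 ≤ X ≤ 10) = Σ C(11,k) p^k (1−p)^(11−k) over k:
  k=8: C(11,8)·0.23^8·0.77^3 = 0.000590
  k=9: C(11,9)·0.23^9·0.77^2 = 0.000059
  k=10: C(11,10)·0.23^10·0.77^1 = 0.000004
Total = 0.000652

0.0007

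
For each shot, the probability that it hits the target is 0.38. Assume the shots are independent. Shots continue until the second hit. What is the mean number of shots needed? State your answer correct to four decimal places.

Y = total shots until the second success; negative binomial with r=2, p=0.38.
E[Y] = r / p = 2 / 0.38 = 5.263158

5.2632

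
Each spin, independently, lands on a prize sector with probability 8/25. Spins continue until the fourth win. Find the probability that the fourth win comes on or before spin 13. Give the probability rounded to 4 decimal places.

0.6398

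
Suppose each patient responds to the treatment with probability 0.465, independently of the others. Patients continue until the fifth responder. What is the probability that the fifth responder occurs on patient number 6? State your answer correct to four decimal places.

0.0582

Y = trial on which the fifth success occurs; negative binomial, r=5, p=0.465.
P(Y=6) = C(5,4) · p^5 · (1−p)^1
= 5 · 0.02174 · 0.535 = 0.058155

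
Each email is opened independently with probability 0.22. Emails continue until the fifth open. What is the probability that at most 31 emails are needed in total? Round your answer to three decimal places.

Finishing within 31 emails ⇔ at least 5 successes in the first 31. With X ~ Binomial(31, 0.22), P(Y ≤ 31) = 1 − P(X ≤ 4).
  k=0: C(31,0)·0.22^0·0.78^31 = 0.00045
  k=1: C(31,1)·0.22^1·0.78^30 = 0.00395
  k=2: C(31,2)·0.22^2·0.78^29 = 0.01671
  k=3: C(31,3)·0.22^3·0.78^28 = 0.04557
  k=4: C(31,4)·0.22^4·0.78^27 = 0.08996
1 − 0.15665 = 0.84335

0.843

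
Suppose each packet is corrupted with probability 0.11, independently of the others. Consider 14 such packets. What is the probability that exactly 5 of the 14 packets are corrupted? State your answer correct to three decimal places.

0.011

X ~ Binomial(n=14, p=0.11).
P(X=5) = C(14,5) · p^5 · (1−p)^9
= 2002 · 1.6105e-05 · 0.35036 = 0.01130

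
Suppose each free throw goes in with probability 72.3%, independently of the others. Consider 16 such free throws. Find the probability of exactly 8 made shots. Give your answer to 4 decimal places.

X ~ Binomial(n=16, p=0.723).
P(X=8) = C(16,8) · p^8 · (1−p)^8
= 12870 · 0.074663 · 3.4661e-05 = 0.033306

0.0333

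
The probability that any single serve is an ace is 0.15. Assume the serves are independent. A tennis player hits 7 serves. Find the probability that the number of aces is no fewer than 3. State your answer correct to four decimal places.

0.0738

X ~ Binomial(7, 0.15); P(X ≥ 3) = Σ C(7,k) p^k (1−p)^(7−k) over k:
  k=3: C(7,3)·0.15^3·0.85^4 = 0.061662
  k=4: C(7,4)·0.15^4·0.85^3 = 0.010882
  k=5: C(7,5)·0.15^5·0.85^2 = 0.001152
  k=6: C(7,6)·0.15^6·0.85^1 = 0.000068
  k=7: C(7,7)·0.15^7·0.85^0 = 0.000002
Total = 0.073765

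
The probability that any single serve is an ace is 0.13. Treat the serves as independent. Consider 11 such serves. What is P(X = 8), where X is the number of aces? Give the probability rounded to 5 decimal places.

X ~ Binomial(n=11, p=0.13).
P(X=8) = C(11,8) · p^8 · (1−p)^3
= 165 · 8.1573e-08 · 0.6585 = 0.0000089

0.00001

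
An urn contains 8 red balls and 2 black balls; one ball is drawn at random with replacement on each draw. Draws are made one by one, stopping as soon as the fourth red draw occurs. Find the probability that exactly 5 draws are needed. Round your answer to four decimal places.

0.3277

Y = trial on which the fourth success occurs; negative binomial, r=4, p=0.80.
P(Y=5) = C(4,3) · p^4 · (1−p)^1
= 4 · 0.4096 · 0.2 = 0.327680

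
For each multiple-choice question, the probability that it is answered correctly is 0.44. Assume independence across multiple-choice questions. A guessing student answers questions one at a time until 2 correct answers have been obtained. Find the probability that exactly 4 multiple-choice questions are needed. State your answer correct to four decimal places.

Y = trial on which the second success occurs; negative binomial, r=2, p=0.44.
P(Y=4) = C(3,1) · p^2 · (1−p)^2
= 3 · 0.1936 · 0.3136 = 0.182139

0.1821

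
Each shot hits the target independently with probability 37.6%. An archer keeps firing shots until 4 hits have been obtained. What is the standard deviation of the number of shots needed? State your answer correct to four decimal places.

4.2018

Y = total shots until the fourth success; negative binomial with r=4, p=0.376.
SD(Y) = √[r(1−p)/p²] = √(17.655048) = 4.201791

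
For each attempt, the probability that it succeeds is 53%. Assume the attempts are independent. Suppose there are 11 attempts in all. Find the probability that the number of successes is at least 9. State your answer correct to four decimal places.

0.0501

X ~ Binomial(11, 0.53); P(X ≥ 9) = Σ C(11,k) p^k (1−p)^(11−k) over k:
  k=9: C(11,9)·0.53^9·0.47^2 = 0.040090
  k=10: C(11,10)·0.53^10·0.47^1 = 0.009042
  k=11: C(11,11)·0.53^11·0.47^0 = 0.000927
Total = 0.050059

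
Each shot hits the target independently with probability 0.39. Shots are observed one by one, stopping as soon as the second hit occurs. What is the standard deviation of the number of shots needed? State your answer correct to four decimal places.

2.8321

Y = total shots until the second success; negative binomial with r=2, p=0.39.
SD(Y) = √[r(1−p)/p²] = √(8.021039) = 2.832144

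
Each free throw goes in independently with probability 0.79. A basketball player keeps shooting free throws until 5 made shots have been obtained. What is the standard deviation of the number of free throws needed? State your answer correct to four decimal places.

1.2971

Y = total free throws until the fifth success; negative binomial with r=5, p=0.79.
SD(Y) = √[r(1−p)/p²] = √(1.682423) = 1.297082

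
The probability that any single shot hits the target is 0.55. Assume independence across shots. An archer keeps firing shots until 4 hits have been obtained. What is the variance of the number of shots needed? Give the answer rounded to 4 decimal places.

5.9504

Y = total shots until the fourth success; negative binomial with r=4, p=0.55.
Var(Y) = r(1−p)/p² = 4·0.45 / 0.55² = 5.950413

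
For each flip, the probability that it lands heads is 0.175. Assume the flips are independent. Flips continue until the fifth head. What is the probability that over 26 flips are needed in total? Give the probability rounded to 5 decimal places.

0.51272

Needing more than 26 flips ⇔ fewer than 5 successes in the first 26. With X ~ Binomial(26, 0.175), P(Y > 26) = P(X ≤ 4).
  k=0: C(26,0)·0.175^0·0.825^26 = 0.0067267
  k=1: C(26,1)·0.175^1·0.825^25 = 0.0370988
  k=2: C(26,2)·0.175^2·0.825^24 = 0.0983681
  k=3: C(26,3)·0.175^3·0.825^23 = 0.1669277
  k=4: C(26,4)·0.175^4·0.825^22 = 0.2036012
P(X ≤ 4) = 0.5127224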